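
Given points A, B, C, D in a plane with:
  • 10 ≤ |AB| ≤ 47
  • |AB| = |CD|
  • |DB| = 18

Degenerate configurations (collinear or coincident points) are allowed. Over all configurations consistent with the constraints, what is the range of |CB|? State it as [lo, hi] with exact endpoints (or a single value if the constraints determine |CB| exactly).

|CB| ∈ [0, 65]  (≈ [0.0000, 65.0000])

|AB| ∈ [10, 47]
|BD| ∈ {18}
|CD| ∈ [10, 47]
|AD| ∈ [0, 65]
|BC| ∈ [0, 65]
|AC| ∈ [0, 112]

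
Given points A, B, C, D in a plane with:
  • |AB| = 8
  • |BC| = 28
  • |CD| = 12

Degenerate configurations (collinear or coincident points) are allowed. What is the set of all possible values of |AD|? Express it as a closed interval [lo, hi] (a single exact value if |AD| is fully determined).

|AD| ∈ [8, 48]  (≈ [8.0000, 48.0000])

|AB| ∈ {8}
|BC| ∈ {28}
|CD| ∈ {12}
|AC| ∈ [20, 36]
|BD| ∈ [16, 40]
|AD| ∈ [8, 48]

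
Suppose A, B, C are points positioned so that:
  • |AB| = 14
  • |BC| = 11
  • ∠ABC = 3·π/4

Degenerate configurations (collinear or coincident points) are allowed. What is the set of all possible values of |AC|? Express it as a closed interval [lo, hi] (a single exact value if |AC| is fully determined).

|AB| ∈ {14}
|BC| ∈ {11}
|AC| ∈ {√(154·√(2) + 317)}

|AC| = √(154·√(2) + 317)  (≈ 23.1255)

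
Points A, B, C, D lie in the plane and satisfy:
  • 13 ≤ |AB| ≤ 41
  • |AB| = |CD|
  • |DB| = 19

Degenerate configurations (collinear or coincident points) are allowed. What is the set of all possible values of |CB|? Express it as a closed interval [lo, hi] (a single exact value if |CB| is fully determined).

|AB| ∈ [13, 41]
|BD| ∈ {19}
|CD| ∈ [13, 41]
|AD| ∈ [0, 60]
|BC| ∈ [0, 60]
|AC| ∈ [0, 101]

|CB| ∈ [0, 60]  (≈ [0.0000, 60.0000])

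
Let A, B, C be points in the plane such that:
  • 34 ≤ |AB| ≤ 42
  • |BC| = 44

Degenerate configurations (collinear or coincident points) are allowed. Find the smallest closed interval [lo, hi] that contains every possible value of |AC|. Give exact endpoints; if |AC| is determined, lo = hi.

|AC| ∈ [2, 86]  (≈ [2.0000, 86.0000])

|AB| ∈ [34, 42]
|BC| ∈ {44}
|AC| ∈ [2, 86]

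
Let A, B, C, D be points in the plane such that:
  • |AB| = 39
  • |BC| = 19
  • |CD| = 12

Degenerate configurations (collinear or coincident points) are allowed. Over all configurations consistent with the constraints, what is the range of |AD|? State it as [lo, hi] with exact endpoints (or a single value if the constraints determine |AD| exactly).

|AD| ∈ [8, 70]  (≈ [8.0000, 70.0000])

|AB| ∈ {39}
|BC| ∈ {19}
|CD| ∈ {12}
|AC| ∈ [20, 58]
|BD| ∈ [7, 31]
|AD| ∈ [8, 70]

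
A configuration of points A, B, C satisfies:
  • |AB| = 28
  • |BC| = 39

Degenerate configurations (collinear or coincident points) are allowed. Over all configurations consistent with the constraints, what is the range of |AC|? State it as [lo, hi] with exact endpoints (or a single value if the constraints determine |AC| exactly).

|AB| ∈ {28}
|BC| ∈ {39}
|AC| ∈ [11, 67]

|AC| ∈ [11, 67]  (≈ [11.0000, 67.0000])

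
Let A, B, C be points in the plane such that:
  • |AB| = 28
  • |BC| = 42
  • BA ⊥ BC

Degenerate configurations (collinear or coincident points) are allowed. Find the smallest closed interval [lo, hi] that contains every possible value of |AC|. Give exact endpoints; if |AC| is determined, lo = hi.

|AB| ∈ {28}
|BC| ∈ {42}
|AC| ∈ {14·√(13)}

|AC| = 14·√(13)  (≈ 50.4777)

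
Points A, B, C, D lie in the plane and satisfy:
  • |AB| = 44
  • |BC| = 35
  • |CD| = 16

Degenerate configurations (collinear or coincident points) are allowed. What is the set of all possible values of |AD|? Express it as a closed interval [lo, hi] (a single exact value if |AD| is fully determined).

|AD| ∈ [0, 95]  (≈ [0.0000, 95.0000])

|AB| ∈ {44}
|BC| ∈ {35}
|CD| ∈ {16}
|AC| ∈ [9, 79]
|BD| ∈ [19, 51]
|AD| ∈ [0, 95]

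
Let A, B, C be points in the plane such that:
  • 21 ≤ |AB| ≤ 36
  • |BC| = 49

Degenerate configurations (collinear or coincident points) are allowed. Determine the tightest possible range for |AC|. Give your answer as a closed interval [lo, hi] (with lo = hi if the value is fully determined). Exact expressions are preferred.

|AB| ∈ [21, 36]
|BC| ∈ {49}
|AC| ∈ [13, 85]

|AC| ∈ [13, 85]  (≈ [13.0000, 85.0000])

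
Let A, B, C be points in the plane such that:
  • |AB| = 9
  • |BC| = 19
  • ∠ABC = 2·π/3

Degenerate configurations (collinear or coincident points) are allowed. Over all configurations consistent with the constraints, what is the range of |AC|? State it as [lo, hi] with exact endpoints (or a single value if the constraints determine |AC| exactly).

|AB| ∈ {9}
|BC| ∈ {19}
|AC| ∈ {√(613)}

|AC| = √(613)  (≈ 24.7588)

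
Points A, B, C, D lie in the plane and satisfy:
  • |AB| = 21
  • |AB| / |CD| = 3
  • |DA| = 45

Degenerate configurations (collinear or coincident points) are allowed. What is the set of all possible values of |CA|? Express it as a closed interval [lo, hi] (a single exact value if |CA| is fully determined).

|CA| ∈ [38, 52]  (≈ [38.0000, 52.0000])

|AB| ∈ {21}
|AD| ∈ {45}
|CD| ∈ {7}
|BD| ∈ [24, 66]
|AC| ∈ [38, 52]
|BC| ∈ [17, 73]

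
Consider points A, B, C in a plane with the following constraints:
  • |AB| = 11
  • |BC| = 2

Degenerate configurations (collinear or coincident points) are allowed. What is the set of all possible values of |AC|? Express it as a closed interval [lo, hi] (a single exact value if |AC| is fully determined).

|AC| ∈ [9, 13]  (≈ [9.0000, 13.0000])

|AB| ∈ {11}
|BC| ∈ {2}
|AC| ∈ [9, 13]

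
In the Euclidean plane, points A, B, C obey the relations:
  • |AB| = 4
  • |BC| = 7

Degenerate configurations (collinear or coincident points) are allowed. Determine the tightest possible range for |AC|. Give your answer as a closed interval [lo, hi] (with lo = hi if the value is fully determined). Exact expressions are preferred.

|AC| ∈ [3, 11]  (≈ [3.0000, 11.0000])

|AB| ∈ {4}
|BC| ∈ {7}
|AC| ∈ [3, 11]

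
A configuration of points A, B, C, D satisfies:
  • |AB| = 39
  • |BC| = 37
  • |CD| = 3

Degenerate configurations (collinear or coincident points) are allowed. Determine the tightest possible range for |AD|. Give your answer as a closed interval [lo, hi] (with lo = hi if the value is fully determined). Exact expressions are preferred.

|AB| ∈ {39}
|BC| ∈ {37}
|CD| ∈ {3}
|AC| ∈ [2, 76]
|BD| ∈ [34, 40]
|AD| ∈ [0, 79]

|AD| ∈ [0, 79]  (≈ [0.0000, 79.0000])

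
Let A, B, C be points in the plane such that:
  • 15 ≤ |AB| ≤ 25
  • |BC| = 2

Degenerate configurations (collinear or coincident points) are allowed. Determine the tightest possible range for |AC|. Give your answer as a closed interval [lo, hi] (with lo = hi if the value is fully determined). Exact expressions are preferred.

|AB| ∈ [15, 25]
|BC| ∈ {2}
|AC| ∈ [13, 27]

|AC| ∈ [13, 27]  (≈ [13.0000, 27.0000])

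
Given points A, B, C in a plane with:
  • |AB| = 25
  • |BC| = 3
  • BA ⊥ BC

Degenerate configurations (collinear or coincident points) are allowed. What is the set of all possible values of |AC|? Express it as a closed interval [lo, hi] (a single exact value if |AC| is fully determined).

|AC| = √(634)  (≈ 25.1794)

|AB| ∈ {25}
|BC| ∈ {3}
|AC| ∈ {√(634)}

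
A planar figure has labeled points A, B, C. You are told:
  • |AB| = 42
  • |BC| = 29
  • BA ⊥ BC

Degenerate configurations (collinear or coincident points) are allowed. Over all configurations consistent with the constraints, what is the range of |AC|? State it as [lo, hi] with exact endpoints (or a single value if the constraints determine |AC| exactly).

|AC| = √(2605)  (≈ 51.0392)

|AB| ∈ {42}
|BC| ∈ {29}
|AC| ∈ {√(2605)}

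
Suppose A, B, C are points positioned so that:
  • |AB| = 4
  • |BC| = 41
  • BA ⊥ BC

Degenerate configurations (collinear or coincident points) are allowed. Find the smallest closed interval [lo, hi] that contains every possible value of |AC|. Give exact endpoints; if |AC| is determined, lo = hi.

|AC| = √(1697)  (≈ 41.1947)

|AB| ∈ {4}
|BC| ∈ {41}
|AC| ∈ {√(1697)}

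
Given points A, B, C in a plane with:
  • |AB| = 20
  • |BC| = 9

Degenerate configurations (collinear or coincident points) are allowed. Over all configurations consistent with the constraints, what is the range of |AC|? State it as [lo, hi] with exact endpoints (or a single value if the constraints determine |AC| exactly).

|AB| ∈ {20}
|BC| ∈ {9}
|AC| ∈ [11, 29]

|AC| ∈ [11, 29]  (≈ [11.0000, 29.0000])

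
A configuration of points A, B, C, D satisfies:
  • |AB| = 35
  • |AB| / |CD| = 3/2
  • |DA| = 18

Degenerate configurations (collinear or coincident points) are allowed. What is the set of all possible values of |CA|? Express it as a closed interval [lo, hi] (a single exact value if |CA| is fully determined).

|AB| ∈ {35}
|AD| ∈ {18}
|CD| ∈ {70/3}
|BD| ∈ [17, 53]
|AC| ∈ [16/3, 124/3]
|BC| ∈ [0, 229/3]

|CA| ∈ [16/3, 124/3]  (≈ [5.3333, 41.3333])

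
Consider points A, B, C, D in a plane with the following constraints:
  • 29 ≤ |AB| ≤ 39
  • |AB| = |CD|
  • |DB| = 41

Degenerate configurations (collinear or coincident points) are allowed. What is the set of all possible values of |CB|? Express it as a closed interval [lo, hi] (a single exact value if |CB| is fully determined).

|AB| ∈ [29, 39]
|BD| ∈ {41}
|CD| ∈ [29, 39]
|AD| ∈ [2, 80]
|BC| ∈ [2, 80]
|AC| ∈ [0, 119]

|CB| ∈ [2, 80]  (≈ [2.0000, 80.0000])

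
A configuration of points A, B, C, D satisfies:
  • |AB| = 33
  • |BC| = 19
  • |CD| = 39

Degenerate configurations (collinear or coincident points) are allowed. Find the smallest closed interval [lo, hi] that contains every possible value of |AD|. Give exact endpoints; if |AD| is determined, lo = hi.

|AB| ∈ {33}
|BC| ∈ {19}
|CD| ∈ {39}
|AC| ∈ [14, 52]
|BD| ∈ [20, 58]
|AD| ∈ [0, 91]

|AD| ∈ [0, 91]  (≈ [0.0000, 91.0000])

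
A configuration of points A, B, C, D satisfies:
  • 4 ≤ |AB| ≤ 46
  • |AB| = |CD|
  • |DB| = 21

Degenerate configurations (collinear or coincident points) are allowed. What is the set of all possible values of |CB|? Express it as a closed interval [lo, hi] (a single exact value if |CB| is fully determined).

|AB| ∈ [4, 46]
|BD| ∈ {21}
|CD| ∈ [4, 46]
|AD| ∈ [0, 67]
|BC| ∈ [0, 67]
|AC| ∈ [0, 113]

|CB| ∈ [0, 67]  (≈ [0.0000, 67.0000])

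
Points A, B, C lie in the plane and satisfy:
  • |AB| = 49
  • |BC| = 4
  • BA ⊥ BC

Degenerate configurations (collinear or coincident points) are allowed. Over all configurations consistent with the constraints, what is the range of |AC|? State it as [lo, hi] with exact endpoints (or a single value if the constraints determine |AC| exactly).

|AC| = √(2417)  (≈ 49.1630)

|AB| ∈ {49}
|BC| ∈ {4}
|AC| ∈ {√(2417)}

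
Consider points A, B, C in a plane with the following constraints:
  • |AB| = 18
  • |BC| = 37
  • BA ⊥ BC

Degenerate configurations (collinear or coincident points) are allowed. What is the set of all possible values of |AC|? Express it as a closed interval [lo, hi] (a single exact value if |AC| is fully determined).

|AB| ∈ {18}
|BC| ∈ {37}
|AC| ∈ {√(1693)}

|AC| = √(1693)  (≈ 41.1461)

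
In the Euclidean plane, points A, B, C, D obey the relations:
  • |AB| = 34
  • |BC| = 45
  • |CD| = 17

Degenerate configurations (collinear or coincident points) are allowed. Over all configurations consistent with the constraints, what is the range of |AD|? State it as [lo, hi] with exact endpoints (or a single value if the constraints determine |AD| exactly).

|AB| ∈ {34}
|BC| ∈ {45}
|CD| ∈ {17}
|AC| ∈ [11, 79]
|BD| ∈ [28, 62]
|AD| ∈ [0, 96]

|AD| ∈ [0, 96]  (≈ [0.0000, 96.0000])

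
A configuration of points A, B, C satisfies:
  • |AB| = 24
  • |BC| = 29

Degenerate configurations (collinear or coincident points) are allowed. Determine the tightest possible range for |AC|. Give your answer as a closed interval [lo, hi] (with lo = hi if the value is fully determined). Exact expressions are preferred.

|AC| ∈ [5, 53]  (≈ [5.0000, 53.0000])

|AB| ∈ {24}
|BC| ∈ {29}
|AC| ∈ [5, 53]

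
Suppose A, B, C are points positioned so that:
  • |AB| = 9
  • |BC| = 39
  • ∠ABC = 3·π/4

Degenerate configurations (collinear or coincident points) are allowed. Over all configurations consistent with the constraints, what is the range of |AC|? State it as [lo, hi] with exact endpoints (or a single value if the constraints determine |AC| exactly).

|AC| = 3·√(39·√(2) + 178)  (≈ 45.8082)

|AB| ∈ {9}
|BC| ∈ {39}
|AC| ∈ {3·√(39·√(2) + 178)}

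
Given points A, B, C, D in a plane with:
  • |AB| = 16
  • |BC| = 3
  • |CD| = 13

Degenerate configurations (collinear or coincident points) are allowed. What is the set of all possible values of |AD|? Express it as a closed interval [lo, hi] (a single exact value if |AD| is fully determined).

|AD| ∈ [0, 32]  (≈ [0.0000, 32.0000])

|AB| ∈ {16}
|BC| ∈ {3}
|CD| ∈ {13}
|AC| ∈ [13, 19]
|BD| ∈ [10, 16]
|AD| ∈ [0, 32]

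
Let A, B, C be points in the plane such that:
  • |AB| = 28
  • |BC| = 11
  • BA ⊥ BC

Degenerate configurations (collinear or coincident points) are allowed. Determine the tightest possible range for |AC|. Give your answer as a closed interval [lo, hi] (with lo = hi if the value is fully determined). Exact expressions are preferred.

|AC| = √(905)  (≈ 30.0832)

|AB| ∈ {28}
|BC| ∈ {11}
|AC| ∈ {√(905)}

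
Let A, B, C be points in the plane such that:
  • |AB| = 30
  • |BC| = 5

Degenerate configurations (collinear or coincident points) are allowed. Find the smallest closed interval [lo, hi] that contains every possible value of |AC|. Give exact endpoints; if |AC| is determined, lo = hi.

|AC| ∈ [25, 35]  (≈ [25.0000, 35.0000])

|AB| ∈ {30}
|BC| ∈ {5}
|AC| ∈ [25, 35]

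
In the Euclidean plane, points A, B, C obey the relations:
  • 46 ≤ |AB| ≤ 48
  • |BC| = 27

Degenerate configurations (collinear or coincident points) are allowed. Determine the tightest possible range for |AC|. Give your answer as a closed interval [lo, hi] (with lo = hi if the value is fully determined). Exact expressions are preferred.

|AC| ∈ [19, 75]  (≈ [19.0000, 75.0000])

|AB| ∈ [46, 48]
|BC| ∈ {27}
|AC| ∈ [19, 75]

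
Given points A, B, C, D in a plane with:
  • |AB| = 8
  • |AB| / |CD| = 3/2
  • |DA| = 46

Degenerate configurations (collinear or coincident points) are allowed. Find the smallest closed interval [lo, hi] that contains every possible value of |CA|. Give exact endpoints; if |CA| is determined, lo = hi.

|AB| ∈ {8}
|AD| ∈ {46}
|CD| ∈ {16/3}
|BD| ∈ [38, 54]
|AC| ∈ [122/3, 154/3]
|BC| ∈ [98/3, 178/3]

|CA| ∈ [122/3, 154/3]  (≈ [40.6667, 51.3333])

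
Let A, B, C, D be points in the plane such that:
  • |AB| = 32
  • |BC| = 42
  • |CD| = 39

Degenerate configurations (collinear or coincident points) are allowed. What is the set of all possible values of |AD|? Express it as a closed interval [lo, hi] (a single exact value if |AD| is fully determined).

|AD| ∈ [0, 113]  (≈ [0.0000, 113.0000])

|AB| ∈ {32}
|BC| ∈ {42}
|CD| ∈ {39}
|AC| ∈ [10, 74]
|BD| ∈ [3, 81]
|AD| ∈ [0, 113]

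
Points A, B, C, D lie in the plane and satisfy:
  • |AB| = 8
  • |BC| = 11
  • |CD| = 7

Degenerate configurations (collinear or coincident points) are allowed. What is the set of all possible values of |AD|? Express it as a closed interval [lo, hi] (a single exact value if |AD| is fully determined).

|AB| ∈ {8}
|BC| ∈ {11}
|CD| ∈ {7}
|AC| ∈ [3, 19]
|BD| ∈ [4, 18]
|AD| ∈ [0, 26]

|AD| ∈ [0, 26]  (≈ [0.0000, 26.0000])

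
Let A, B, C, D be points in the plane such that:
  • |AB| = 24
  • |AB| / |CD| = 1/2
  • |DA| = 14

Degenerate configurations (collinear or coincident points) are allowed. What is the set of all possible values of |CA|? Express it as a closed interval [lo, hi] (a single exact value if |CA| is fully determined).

|AB| ∈ {24}
|AD| ∈ {14}
|CD| ∈ {48}
|BD| ∈ [10, 38]
|AC| ∈ [34, 62]
|BC| ∈ [10, 86]

|CA| ∈ [34, 62]  (≈ [34.0000, 62.0000])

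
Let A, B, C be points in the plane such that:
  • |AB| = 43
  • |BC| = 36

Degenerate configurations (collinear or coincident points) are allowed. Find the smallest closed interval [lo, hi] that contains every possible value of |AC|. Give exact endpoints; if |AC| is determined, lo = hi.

|AC| ∈ [7, 79]  (≈ [7.0000, 79.0000])

|AB| ∈ {43}
|BC| ∈ {36}
|AC| ∈ [7, 79]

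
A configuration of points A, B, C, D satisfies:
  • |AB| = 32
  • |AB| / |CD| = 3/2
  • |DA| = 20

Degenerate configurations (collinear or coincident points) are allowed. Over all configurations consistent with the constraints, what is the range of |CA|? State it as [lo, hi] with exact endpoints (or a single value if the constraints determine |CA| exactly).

|CA| ∈ [4/3, 124/3]  (≈ [1.3333, 41.3333])

|AB| ∈ {32}
|AD| ∈ {20}
|CD| ∈ {64/3}
|BD| ∈ [12, 52]
|AC| ∈ [4/3, 124/3]
|BC| ∈ [0, 220/3]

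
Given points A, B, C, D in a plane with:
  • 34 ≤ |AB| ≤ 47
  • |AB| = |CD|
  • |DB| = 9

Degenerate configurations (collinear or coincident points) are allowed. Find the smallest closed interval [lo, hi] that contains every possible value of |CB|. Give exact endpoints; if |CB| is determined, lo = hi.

|CB| ∈ [25, 56]  (≈ [25.0000, 56.0000])

|AB| ∈ [34, 47]
|BD| ∈ {9}
|CD| ∈ [34, 47]
|AD| ∈ [25, 56]
|BC| ∈ [25, 56]
|AC| ∈ [0, 103]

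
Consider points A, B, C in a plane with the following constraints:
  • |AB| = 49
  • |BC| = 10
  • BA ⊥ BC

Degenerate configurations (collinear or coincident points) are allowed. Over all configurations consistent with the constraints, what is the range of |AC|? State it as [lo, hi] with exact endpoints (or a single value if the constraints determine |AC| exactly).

|AC| = √(2501)  (≈ 50.0100)

|AB| ∈ {49}
|BC| ∈ {10}
|AC| ∈ {√(2501)}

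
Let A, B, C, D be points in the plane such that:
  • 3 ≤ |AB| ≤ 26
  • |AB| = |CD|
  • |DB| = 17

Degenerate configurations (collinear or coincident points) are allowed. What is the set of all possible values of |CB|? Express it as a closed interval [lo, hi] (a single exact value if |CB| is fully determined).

|AB| ∈ [3, 26]
|BD| ∈ {17}
|CD| ∈ [3, 26]
|AD| ∈ [0, 43]
|BC| ∈ [0, 43]
|AC| ∈ [0, 69]

|CB| ∈ [0, 43]  (≈ [0.0000, 43.0000])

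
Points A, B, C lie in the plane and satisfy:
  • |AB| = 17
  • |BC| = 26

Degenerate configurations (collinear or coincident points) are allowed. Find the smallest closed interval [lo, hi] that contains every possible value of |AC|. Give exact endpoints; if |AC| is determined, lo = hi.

|AC| ∈ [9, 43]  (≈ [9.0000, 43.0000])

|AB| ∈ {17}
|BC| ∈ {26}
|AC| ∈ [9, 43]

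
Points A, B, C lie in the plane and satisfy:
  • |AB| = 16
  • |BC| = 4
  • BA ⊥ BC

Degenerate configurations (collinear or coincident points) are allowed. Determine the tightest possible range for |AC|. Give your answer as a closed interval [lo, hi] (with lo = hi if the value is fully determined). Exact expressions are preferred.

|AB| ∈ {16}
|BC| ∈ {4}
|AC| ∈ {4·√(17)}

|AC| = 4·√(17)  (≈ 16.4924)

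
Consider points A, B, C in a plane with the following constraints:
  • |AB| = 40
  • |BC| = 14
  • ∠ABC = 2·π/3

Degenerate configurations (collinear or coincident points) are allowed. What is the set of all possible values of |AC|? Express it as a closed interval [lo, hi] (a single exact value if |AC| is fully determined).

|AC| = 2·√(589)  (≈ 48.5386)

|AB| ∈ {40}
|BC| ∈ {14}
|AC| ∈ {2·√(589)}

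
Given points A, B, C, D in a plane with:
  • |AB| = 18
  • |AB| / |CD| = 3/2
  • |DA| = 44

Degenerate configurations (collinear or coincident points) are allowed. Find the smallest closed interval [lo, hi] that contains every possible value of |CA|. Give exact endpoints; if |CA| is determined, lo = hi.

|AB| ∈ {18}
|AD| ∈ {44}
|CD| ∈ {12}
|BD| ∈ [26, 62]
|AC| ∈ [32, 56]
|BC| ∈ [14, 74]

|CA| ∈ [32, 56]  (≈ [32.0000, 56.0000])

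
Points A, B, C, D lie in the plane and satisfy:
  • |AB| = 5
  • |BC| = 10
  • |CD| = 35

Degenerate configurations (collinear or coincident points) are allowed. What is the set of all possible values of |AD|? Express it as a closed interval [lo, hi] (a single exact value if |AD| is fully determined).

|AB| ∈ {5}
|BC| ∈ {10}
|CD| ∈ {35}
|AC| ∈ [5, 15]
|BD| ∈ [25, 45]
|AD| ∈ [20, 50]

|AD| ∈ [20, 50]  (≈ [20.0000, 50.0000])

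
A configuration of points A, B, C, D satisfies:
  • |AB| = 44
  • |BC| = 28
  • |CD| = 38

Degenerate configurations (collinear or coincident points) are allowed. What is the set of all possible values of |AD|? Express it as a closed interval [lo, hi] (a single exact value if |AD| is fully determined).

|AD| ∈ [0, 110]  (≈ [0.0000, 110.0000])

|AB| ∈ {44}
|BC| ∈ {28}
|CD| ∈ {38}
|AC| ∈ [16, 72]
|BD| ∈ [10, 66]
|AD| ∈ [0, 110]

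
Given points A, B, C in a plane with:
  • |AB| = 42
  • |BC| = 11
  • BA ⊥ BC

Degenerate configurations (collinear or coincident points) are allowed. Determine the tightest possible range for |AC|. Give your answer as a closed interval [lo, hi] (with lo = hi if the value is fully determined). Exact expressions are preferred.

|AB| ∈ {42}
|BC| ∈ {11}
|AC| ∈ {√(1885)}

|AC| = √(1885)  (≈ 43.4166)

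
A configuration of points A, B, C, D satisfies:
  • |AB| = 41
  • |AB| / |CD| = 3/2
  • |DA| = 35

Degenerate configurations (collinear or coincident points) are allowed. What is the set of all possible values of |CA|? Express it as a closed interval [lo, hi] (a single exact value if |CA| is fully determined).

|AB| ∈ {41}
|AD| ∈ {35}
|CD| ∈ {82/3}
|BD| ∈ [6, 76]
|AC| ∈ [23/3, 187/3]
|BC| ∈ [0, 310/3]

|CA| ∈ [23/3, 187/3]  (≈ [7.6667, 62.3333])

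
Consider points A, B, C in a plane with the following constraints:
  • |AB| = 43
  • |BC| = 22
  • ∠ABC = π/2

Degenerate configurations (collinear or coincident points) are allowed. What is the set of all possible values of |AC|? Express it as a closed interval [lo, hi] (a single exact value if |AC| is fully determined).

|AB| ∈ {43}
|BC| ∈ {22}
|AC| ∈ {√(2333)}

|AC| = √(2333)  (≈ 48.3011)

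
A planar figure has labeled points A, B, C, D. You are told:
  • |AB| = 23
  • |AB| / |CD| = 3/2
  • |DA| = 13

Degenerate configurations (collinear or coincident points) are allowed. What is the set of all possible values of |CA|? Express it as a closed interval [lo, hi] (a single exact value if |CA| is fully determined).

|CA| ∈ [7/3, 85/3]  (≈ [2.3333, 28.3333])

|AB| ∈ {23}
|AD| ∈ {13}
|CD| ∈ {46/3}
|BD| ∈ [10, 36]
|AC| ∈ [7/3, 85/3]
|BC| ∈ [0, 154/3]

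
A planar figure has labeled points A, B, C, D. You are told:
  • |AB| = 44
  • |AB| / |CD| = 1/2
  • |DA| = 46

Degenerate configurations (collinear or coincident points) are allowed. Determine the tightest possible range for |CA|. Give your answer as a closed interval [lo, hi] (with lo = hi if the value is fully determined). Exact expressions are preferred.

|AB| ∈ {44}
|AD| ∈ {46}
|CD| ∈ {88}
|BD| ∈ [2, 90]
|AC| ∈ [42, 134]
|BC| ∈ [0, 178]

|CA| ∈ [42, 134]  (≈ [42.0000, 134.0000])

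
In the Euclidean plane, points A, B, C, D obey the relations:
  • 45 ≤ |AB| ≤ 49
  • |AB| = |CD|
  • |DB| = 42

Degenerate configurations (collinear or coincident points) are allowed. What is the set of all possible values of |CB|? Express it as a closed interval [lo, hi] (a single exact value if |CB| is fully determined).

|AB| ∈ [45, 49]
|BD| ∈ {42}
|CD| ∈ [45, 49]
|AD| ∈ [3, 91]
|BC| ∈ [3, 91]
|AC| ∈ [0, 140]

|CB| ∈ [3, 91]  (≈ [3.0000, 91.0000])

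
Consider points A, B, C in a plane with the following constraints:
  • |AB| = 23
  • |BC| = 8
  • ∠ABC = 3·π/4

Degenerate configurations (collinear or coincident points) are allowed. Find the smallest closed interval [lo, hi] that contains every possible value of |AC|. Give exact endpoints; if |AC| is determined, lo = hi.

|AB| ∈ {23}
|BC| ∈ {8}
|AC| ∈ {√(184·√(2) + 593)}

|AC| = √(184·√(2) + 593)  (≈ 29.2098)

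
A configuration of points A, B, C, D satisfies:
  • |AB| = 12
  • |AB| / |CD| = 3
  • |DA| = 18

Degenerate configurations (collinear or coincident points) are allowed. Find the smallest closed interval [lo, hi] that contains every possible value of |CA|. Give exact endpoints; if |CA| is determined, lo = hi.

|CA| ∈ [14, 22]  (≈ [14.0000, 22.0000])

|AB| ∈ {12}
|AD| ∈ {18}
|CD| ∈ {4}
|BD| ∈ [6, 30]
|AC| ∈ [14, 22]
|BC| ∈ [2, 34]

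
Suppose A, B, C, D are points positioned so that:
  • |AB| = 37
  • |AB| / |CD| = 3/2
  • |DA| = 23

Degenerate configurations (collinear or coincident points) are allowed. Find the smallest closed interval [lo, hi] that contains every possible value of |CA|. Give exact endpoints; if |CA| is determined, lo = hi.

|CA| ∈ [5/3, 143/3]  (≈ [1.6667, 47.6667])

|AB| ∈ {37}
|AD| ∈ {23}
|CD| ∈ {74/3}
|BD| ∈ [14, 60]
|AC| ∈ [5/3, 143/3]
|BC| ∈ [0, 254/3]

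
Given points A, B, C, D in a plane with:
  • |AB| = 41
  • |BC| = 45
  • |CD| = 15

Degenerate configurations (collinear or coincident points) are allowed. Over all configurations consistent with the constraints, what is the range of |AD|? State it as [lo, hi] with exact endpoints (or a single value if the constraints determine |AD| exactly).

|AD| ∈ [0, 101]  (≈ [0.0000, 101.0000])

|AB| ∈ {41}
|BC| ∈ {45}
|CD| ∈ {15}
|AC| ∈ [4, 86]
|BD| ∈ [30, 60]
|AD| ∈ [0, 101]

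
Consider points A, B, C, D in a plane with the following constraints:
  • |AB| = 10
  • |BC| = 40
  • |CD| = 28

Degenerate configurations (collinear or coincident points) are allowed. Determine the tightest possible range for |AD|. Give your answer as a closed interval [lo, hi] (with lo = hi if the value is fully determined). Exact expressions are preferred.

|AD| ∈ [2, 78]  (≈ [2.0000, 78.0000])

|AB| ∈ {10}
|BC| ∈ {40}
|CD| ∈ {28}
|AC| ∈ [30, 50]
|BD| ∈ [12, 68]
|AD| ∈ [2, 78]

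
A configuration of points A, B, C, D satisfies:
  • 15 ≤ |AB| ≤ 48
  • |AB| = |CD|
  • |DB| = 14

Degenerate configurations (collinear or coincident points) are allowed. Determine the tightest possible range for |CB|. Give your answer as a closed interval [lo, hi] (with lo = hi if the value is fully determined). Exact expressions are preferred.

|CB| ∈ [1, 62]  (≈ [1.0000, 62.0000])

|AB| ∈ [15, 48]
|BD| ∈ {14}
|CD| ∈ [15, 48]
|AD| ∈ [1, 62]
|BC| ∈ [1, 62]
|AC| ∈ [0, 110]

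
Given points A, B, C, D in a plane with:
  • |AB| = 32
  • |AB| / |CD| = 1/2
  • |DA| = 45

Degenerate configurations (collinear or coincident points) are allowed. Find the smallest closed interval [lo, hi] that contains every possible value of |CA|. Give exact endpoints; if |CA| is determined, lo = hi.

|AB| ∈ {32}
|AD| ∈ {45}
|CD| ∈ {64}
|BD| ∈ [13, 77]
|AC| ∈ [19, 109]
|BC| ∈ [0, 141]

|CA| ∈ [19, 109]  (≈ [19.0000, 109.0000])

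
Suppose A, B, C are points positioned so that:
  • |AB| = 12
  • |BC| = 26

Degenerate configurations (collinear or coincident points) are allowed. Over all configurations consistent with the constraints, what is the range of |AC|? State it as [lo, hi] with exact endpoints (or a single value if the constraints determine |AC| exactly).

|AC| ∈ [14, 38]  (≈ [14.0000, 38.0000])

|AB| ∈ {12}
|BC| ∈ {26}
|AC| ∈ [14, 38]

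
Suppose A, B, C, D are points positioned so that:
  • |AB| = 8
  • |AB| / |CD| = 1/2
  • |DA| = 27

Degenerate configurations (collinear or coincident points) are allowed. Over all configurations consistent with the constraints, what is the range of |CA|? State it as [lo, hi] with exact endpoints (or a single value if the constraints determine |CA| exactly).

|AB| ∈ {8}
|AD| ∈ {27}
|CD| ∈ {16}
|BD| ∈ [19, 35]
|AC| ∈ [11, 43]
|BC| ∈ [3, 51]

|CA| ∈ [11, 43]  (≈ [11.0000, 43.0000])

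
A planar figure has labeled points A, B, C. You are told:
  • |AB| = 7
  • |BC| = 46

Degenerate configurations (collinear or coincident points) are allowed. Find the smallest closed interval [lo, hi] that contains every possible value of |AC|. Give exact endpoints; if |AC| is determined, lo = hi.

|AB| ∈ {7}
|BC| ∈ {46}
|AC| ∈ [39, 53]

|AC| ∈ [39, 53]  (≈ [39.0000, 53.0000])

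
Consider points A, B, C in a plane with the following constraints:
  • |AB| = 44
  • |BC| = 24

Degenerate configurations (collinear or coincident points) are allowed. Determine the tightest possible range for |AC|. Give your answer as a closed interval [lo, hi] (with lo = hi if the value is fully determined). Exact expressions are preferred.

|AC| ∈ [20, 68]  (≈ [20.0000, 68.0000])

|AB| ∈ {44}
|BC| ∈ {24}
|AC| ∈ [20, 68]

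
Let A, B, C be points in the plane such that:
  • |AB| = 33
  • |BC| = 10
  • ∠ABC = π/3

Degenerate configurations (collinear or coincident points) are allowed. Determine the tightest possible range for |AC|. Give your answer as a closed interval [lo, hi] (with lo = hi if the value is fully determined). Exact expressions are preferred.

|AB| ∈ {33}
|BC| ∈ {10}
|AC| ∈ {√(859)}

|AC| = √(859)  (≈ 29.3087)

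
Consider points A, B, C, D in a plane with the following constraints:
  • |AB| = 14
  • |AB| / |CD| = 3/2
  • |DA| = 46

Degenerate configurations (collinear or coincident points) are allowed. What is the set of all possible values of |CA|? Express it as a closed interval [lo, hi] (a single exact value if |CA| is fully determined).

|CA| ∈ [110/3, 166/3]  (≈ [36.6667, 55.3333])

|AB| ∈ {14}
|AD| ∈ {46}
|CD| ∈ {28/3}
|BD| ∈ [32, 60]
|AC| ∈ [110/3, 166/3]
|BC| ∈ [68/3, 208/3]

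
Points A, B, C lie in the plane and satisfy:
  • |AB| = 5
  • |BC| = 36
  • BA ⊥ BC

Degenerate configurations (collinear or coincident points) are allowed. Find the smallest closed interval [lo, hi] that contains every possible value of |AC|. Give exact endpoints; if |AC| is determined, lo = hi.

|AB| ∈ {5}
|BC| ∈ {36}
|AC| ∈ {√(1321)}

|AC| = √(1321)  (≈ 36.3456)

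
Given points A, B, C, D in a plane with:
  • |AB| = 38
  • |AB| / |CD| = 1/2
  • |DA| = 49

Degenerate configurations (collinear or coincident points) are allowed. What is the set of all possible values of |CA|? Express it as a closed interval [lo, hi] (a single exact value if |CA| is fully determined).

|AB| ∈ {38}
|AD| ∈ {49}
|CD| ∈ {76}
|BD| ∈ [11, 87]
|AC| ∈ [27, 125]
|BC| ∈ [0, 163]

|CA| ∈ [27, 125]  (≈ [27.0000, 125.0000])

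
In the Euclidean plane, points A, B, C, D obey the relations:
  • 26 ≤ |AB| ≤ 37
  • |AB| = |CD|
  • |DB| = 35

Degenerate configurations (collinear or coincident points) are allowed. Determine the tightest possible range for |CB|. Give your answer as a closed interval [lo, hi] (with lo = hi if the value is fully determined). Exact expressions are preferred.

|AB| ∈ [26, 37]
|BD| ∈ {35}
|CD| ∈ [26, 37]
|AD| ∈ [0, 72]
|BC| ∈ [0, 72]
|AC| ∈ [0, 109]

|CB| ∈ [0, 72]  (≈ [0.0000, 72.0000])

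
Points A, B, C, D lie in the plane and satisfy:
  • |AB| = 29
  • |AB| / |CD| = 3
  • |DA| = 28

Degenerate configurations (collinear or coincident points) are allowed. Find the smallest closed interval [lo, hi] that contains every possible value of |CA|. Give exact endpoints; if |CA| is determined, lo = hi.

|AB| ∈ {29}
|AD| ∈ {28}
|CD| ∈ {29/3}
|BD| ∈ [1, 57]
|AC| ∈ [55/3, 113/3]
|BC| ∈ [0, 200/3]

|CA| ∈ [55/3, 113/3]  (≈ [18.3333, 37.6667])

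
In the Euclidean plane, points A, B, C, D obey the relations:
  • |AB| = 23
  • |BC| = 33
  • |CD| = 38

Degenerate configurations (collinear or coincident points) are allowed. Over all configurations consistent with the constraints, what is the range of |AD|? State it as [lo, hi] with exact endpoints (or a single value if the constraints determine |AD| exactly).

|AD| ∈ [0, 94]  (≈ [0.0000, 94.0000])

|AB| ∈ {23}
|BC| ∈ {33}
|CD| ∈ {38}
|AC| ∈ [10, 56]
|BD| ∈ [5, 71]
|AD| ∈ [0, 94]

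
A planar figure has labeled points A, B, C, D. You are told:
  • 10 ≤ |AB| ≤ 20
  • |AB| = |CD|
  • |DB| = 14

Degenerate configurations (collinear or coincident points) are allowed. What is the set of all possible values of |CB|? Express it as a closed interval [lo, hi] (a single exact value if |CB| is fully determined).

|CB| ∈ [0, 34]  (≈ [0.0000, 34.0000])

|AB| ∈ [10, 20]
|BD| ∈ {14}
|CD| ∈ [10, 20]
|AD| ∈ [0, 34]
|BC| ∈ [0, 34]
|AC| ∈ [0, 54]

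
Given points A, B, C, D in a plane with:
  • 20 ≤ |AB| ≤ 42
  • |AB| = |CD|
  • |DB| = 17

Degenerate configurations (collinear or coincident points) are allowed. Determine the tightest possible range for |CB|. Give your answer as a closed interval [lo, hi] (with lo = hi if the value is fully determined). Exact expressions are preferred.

|AB| ∈ [20, 42]
|BD| ∈ {17}
|CD| ∈ [20, 42]
|AD| ∈ [3, 59]
|BC| ∈ [3, 59]
|AC| ∈ [0, 101]

|CB| ∈ [3, 59]  (≈ [3.0000, 59.0000])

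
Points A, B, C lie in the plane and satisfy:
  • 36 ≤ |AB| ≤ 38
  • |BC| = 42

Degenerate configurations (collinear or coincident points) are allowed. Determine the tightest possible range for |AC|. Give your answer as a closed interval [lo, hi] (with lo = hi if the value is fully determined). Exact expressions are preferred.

|AC| ∈ [4, 80]  (≈ [4.0000, 80.0000])

|AB| ∈ [36, 38]
|BC| ∈ {42}
|AC| ∈ [4, 80]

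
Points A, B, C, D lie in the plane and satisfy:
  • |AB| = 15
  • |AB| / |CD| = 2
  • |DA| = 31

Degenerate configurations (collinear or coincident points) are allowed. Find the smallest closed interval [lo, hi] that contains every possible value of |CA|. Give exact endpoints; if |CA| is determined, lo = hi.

|CA| ∈ [47/2, 77/2]  (≈ [23.5000, 38.5000])

|AB| ∈ {15}
|AD| ∈ {31}
|CD| ∈ {15/2}
|BD| ∈ [16, 46]
|AC| ∈ [47/2, 77/2]
|BC| ∈ [17/2, 107/2]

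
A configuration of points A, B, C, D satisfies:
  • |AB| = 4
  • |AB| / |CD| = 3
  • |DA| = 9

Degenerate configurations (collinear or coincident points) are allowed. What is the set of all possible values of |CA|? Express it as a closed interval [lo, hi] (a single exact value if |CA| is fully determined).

|AB| ∈ {4}
|AD| ∈ {9}
|CD| ∈ {4/3}
|BD| ∈ [5, 13]
|AC| ∈ [23/3, 31/3]
|BC| ∈ [11/3, 43/3]

|CA| ∈ [23/3, 31/3]  (≈ [7.6667, 10.3333])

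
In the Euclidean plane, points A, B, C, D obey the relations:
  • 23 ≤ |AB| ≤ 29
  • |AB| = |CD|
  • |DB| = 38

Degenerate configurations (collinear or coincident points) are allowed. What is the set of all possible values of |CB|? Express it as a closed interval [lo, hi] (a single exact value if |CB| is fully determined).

|AB| ∈ [23, 29]
|BD| ∈ {38}
|CD| ∈ [23, 29]
|AD| ∈ [9, 67]
|BC| ∈ [9, 67]
|AC| ∈ [0, 96]

|CB| ∈ [9, 67]  (≈ [9.0000, 67.0000])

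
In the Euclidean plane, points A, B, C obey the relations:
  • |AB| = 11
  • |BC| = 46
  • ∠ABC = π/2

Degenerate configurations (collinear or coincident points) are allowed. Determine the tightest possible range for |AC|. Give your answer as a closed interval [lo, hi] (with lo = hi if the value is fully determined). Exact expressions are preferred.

|AB| ∈ {11}
|BC| ∈ {46}
|AC| ∈ {√(2237)}

|AC| = √(2237)  (≈ 47.2969)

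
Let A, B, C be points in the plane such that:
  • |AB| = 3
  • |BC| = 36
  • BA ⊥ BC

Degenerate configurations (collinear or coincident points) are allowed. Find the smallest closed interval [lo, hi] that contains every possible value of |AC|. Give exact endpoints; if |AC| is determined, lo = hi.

|AB| ∈ {3}
|BC| ∈ {36}
|AC| ∈ {3·√(145)}

|AC| = 3·√(145)  (≈ 36.1248)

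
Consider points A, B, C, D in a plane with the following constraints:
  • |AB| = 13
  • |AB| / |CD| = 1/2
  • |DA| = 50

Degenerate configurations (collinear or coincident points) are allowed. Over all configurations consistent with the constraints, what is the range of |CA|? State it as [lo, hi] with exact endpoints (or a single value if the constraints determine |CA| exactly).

|AB| ∈ {13}
|AD| ∈ {50}
|CD| ∈ {26}
|BD| ∈ [37, 63]
|AC| ∈ [24, 76]
|BC| ∈ [11, 89]

|CA| ∈ [24, 76]  (≈ [24.0000, 76.0000])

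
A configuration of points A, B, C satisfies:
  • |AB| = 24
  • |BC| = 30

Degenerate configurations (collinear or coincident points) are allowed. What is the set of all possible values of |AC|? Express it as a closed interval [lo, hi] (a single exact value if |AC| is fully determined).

|AC| ∈ [6, 54]  (≈ [6.0000, 54.0000])

|AB| ∈ {24}
|BC| ∈ {30}
|AC| ∈ [6, 54]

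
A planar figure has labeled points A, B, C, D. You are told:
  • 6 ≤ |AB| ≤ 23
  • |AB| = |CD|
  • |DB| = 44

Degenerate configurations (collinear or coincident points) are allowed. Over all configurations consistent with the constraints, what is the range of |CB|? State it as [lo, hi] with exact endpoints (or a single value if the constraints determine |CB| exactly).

|CB| ∈ [21, 67]  (≈ [21.0000, 67.0000])

|AB| ∈ [6, 23]
|BD| ∈ {44}
|CD| ∈ [6, 23]
|AD| ∈ [21, 67]
|BC| ∈ [21, 67]
|AC| ∈ [0, 90]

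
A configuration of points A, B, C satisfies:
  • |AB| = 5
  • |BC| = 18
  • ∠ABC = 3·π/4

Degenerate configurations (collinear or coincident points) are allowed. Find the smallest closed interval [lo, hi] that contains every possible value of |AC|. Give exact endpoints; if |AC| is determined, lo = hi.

|AC| = √(90·√(2) + 349)  (≈ 21.8238)

|AB| ∈ {5}
|BC| ∈ {18}
|AC| ∈ {√(90·√(2) + 349)}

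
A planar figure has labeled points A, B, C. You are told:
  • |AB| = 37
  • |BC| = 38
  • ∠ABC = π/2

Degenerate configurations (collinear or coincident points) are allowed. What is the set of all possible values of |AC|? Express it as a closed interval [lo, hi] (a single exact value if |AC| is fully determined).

|AC| = √(2813)  (≈ 53.0377)

|AB| ∈ {37}
|BC| ∈ {38}
|AC| ∈ {√(2813)}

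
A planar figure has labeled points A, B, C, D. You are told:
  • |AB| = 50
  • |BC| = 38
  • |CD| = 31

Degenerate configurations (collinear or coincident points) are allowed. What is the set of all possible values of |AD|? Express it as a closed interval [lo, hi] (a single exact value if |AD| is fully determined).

|AB| ∈ {50}
|BC| ∈ {38}
|CD| ∈ {31}
|AC| ∈ [12, 88]
|BD| ∈ [7, 69]
|AD| ∈ [0, 119]

|AD| ∈ [0, 119]  (≈ [0.0000, 119.0000])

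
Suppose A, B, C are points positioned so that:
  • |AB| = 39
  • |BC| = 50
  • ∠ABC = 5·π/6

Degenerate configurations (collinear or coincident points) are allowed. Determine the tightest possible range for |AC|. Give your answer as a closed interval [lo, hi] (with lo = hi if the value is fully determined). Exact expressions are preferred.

|AC| = √(1950·√(3) + 4021)  (≈ 86.0145)

|AB| ∈ {39}
|BC| ∈ {50}
|AC| ∈ {√(1950·√(3) + 4021)}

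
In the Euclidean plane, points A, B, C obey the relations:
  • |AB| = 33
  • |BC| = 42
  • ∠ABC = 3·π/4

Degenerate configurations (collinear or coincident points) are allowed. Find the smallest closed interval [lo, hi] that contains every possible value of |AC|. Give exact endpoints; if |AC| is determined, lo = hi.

|AC| = 3·√(154·√(2) + 317)  (≈ 69.3765)

|AB| ∈ {33}
|BC| ∈ {42}
|AC| ∈ {3·√(154·√(2) + 317)}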